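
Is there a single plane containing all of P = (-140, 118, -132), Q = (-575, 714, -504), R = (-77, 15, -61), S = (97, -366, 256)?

No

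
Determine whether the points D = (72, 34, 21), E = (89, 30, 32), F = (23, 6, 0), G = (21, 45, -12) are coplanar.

No

The four points are coplanar iff the 3×3 determinant with rows DE, DF, DG is zero.
Rows: (17, -4, 11), (-49, -28, -21), (-51, 11, -33).
Expanding along the first row: (17)(1155) − (-4)(546) + (11)(-1967) = 182.
Nonzero ⇒ not coplanar.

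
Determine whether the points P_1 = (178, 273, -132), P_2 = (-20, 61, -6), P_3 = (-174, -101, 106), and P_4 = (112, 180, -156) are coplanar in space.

No

The four points are coplanar iff the 3×3 determinant with rows P_1P_2, P_1P_3, P_1P_4 is zero.
Rows: (-198, -212, 126), (-352, -374, 238), (-66, -93, -24).
Expanding along the first row: (-198)(31110) − (-212)(24156) + (126)(8052) = -24156.
Nonzero ⇒ not coplanar.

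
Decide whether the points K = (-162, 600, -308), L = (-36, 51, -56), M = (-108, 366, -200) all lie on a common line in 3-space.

KL = (126, -549, 252), KM = (54, -234, 108).
KL × KM = (-324, 0, 162).
The cross product is nonzero, so the points do not lie on one line.

No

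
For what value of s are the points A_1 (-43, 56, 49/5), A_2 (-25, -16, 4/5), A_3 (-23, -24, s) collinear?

Direction A_1A_2 = (18, -72, -9). From the x-coordinate of A_3, the parameter along the line is τ = (-23 − (-43))/18 = 10/9.
Then s = 49/5 + 10/9·(-9) = -1/5.

-1/5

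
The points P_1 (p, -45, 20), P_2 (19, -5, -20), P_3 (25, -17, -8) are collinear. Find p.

Direction P_2P_3 = (6, -12, 12). From the y-coordinate of P_1, the parameter along the line is τ = (-45 − (-5))/(-12) = 10/3.
Then p = 19 + 10/3·(6) = 39.

39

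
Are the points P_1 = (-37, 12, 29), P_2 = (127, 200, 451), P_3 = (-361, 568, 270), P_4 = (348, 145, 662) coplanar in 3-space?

The four points are coplanar iff the 3×3 determinant with rows P_1P_2, P_1P_3, P_1P_4 is zero.
Rows: (164, 188, 422), (-324, 556, 241), (385, 133, 633).
Expanding along the first row: (164)(319895) − (188)(-297877) + (422)(-257152) = -54488.
Nonzero ⇒ not coplanar.

No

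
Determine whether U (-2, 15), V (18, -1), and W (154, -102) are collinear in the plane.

No

UV = (20, -16), UW = (156, -117).
Twice the signed area of △UVW is (20)(-117) − (-16)(156) = 156.
The area is nonzero, so the three points are not collinear.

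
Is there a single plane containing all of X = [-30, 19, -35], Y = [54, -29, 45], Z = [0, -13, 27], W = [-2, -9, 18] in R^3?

No

The four points are coplanar iff the 3×3 determinant with rows XY, XZ, XW is zero.
Rows: (84, -48, 80), (30, -32, 62), (28, -28, 53).
Expanding along the first row: (84)(40) − (-48)(-146) + (80)(56) = 832.
Nonzero ⇒ not coplanar.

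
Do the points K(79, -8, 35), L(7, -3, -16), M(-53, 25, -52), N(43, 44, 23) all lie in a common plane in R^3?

With K as base: KL = (-72, 5, -51), KM = (-132, 33, -87), KN = (-36, 52, -12).
KM × KN = (4128, 1548, -5676).
KL · (KM × KN) = 0.
The scalar triple product vanishes, so the four points are coplanar.

Yes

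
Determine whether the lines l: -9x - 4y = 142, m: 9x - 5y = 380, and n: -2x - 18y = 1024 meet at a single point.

Yes

The three lines meet at one point iff the augmented coefficient matrix [aᵢ bᵢ cᵢ] has rank < 3, i.e. its determinant vanishes.
Here the determinant is 0.
It vanishes, so the lines are concurrent at (10, -58).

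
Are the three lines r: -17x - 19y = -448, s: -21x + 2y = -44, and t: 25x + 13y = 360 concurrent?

Yes

The three lines meet at one point iff the augmented coefficient matrix [aᵢ bᵢ cᵢ] has rank < 3, i.e. its determinant vanishes.
Here the determinant is 0.
It vanishes, so the lines are concurrent at (4, 20).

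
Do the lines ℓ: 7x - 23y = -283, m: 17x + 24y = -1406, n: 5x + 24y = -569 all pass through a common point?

No

Lines aᵢx + bᵢy = cᵢ with pairwise distinct directions are concurrent exactly when det[aᵢ bᵢ cᵢ] = 0.
Here the determinant is -1677.
Nonzero, so no common point exists.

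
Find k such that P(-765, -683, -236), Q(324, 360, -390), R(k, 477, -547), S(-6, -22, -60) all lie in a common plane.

411

Coplanarity ⇔ det[PQ; PR; PS] = 0.
Expanding, this is linear in k: (-285362)k + (117283782) = 0.
So k = 411.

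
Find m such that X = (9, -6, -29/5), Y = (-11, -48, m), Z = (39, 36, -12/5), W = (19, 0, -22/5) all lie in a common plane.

-38/5

Normal to plane XZW: n = (192/5, -8, -240); plane equation n·P = 8928/5.
Requiring n·Y = 8928/5: (-240)m + (-192/5) = 8928/5.
So m = -38/5.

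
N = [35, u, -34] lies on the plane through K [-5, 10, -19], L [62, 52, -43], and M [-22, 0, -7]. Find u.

35

Coplanarity requires KL · (KM × KN) = 0.
KL = (67, 42, -24), KM = (-17, -10, 12); the triple product is linear in u with coefficient -396 and constant term 13860.
Setting it to zero: u = 35.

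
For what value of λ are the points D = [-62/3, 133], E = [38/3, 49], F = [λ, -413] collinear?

196

Collinearity: (F − D) must be parallel to (E − D) = (100/3, -84).
Cross-multiplying the components: (λ − (-62/3))·(-84) = (-546)·(100/3).
Solving gives λ = 196.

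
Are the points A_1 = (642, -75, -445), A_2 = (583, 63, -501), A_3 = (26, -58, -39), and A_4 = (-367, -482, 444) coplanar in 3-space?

No

A normal to the plane through A_1, A_2, A_3 is n = A_1A_2 × A_1A_3 = (56980, 58450, 84005).
The plane has equation n·P = -5184815. For A_4: n·A_4 = -11786340.
-11786340 ≠ -5184815, so A_4 is off the plane.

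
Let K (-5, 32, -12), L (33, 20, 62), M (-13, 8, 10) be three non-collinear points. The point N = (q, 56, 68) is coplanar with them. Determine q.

Coplanarity requires KL · (KM × KN) = 0.
KL = (38, -12, 74), KM = (-8, -24, 22); the triple product is linear in q with coefficient 1512 and constant term -107352.
Setting it to zero: q = 71.

71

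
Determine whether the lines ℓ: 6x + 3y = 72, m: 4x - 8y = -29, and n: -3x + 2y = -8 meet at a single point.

The three lines meet at one point iff the augmented coefficient matrix [aᵢ bᵢ cᵢ] has rank < 3, i.e. its determinant vanishes.
Here the determinant is -63.
Nonzero, so no common point exists.

No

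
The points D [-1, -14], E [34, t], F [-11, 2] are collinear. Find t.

-70

Collinearity: (E − D) must be parallel to (F − D) = (-10, 16).
Cross-multiplying the components: (t − (-14))·(-10) = (35)·(16).
Solving gives t = -70.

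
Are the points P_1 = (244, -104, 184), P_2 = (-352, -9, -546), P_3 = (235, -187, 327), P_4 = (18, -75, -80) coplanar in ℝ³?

Yes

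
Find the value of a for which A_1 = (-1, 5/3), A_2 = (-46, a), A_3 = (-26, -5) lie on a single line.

-31/3

The three points are collinear iff det[A_1A_2; A_1A_3] = 0.
This determinant is linear in a: (25)a + (775/3) = 0, so a = -31/3.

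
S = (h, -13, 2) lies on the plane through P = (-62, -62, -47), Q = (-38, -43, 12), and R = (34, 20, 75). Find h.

-6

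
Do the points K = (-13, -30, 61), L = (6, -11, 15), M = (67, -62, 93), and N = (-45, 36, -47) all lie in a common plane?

No

A normal to the plane through K, L, M is n = KL × KM = (-864, -4288, -2128).
The plane has equation n·P = 10064. For N: n·N = -15472.
-15472 ≠ 10064, so N is off the plane.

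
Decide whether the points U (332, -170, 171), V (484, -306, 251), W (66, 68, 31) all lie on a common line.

Yes

UV = (152, -136, 80), UW = (-266, 238, -140).
UV × UW = (0, 0, 0).
The cross product vanishes, so the three points are collinear.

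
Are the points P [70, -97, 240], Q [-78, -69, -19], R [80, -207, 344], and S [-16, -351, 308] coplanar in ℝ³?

The four points are coplanar iff the 3×3 determinant with rows PQ, PR, PS is zero.
Rows: (-148, 28, -259), (10, -110, 104), (-86, -254, 68).
Expanding along the first row: (-148)(18936) − (28)(9624) + (-259)(-12000) = 36000.
Nonzero ⇒ not coplanar.

No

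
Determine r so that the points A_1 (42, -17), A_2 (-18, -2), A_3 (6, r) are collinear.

Collinearity: (A_3 − A_1) must be parallel to (A_2 − A_1) = (-60, 15).
Cross-multiplying the components: (r − (-17))·(-60) = (-36)·(15).
Solving gives r = -8.

-8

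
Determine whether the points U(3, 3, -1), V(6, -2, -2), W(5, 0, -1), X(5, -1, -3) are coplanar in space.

Yes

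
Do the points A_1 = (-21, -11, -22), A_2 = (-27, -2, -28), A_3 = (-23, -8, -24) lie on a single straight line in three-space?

A_1A_2 = (-6, 9, -6), A_1A_3 = (-2, 3, -2).
Each component of A_1A_3 is 1/3 times the corresponding component of A_1A_2, so A_1A_3 = 1/3·A_1A_2 and the points are collinear.

Yes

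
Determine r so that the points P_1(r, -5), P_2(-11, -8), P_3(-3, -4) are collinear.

Collinearity: (P_1 − P_2) must be parallel to (P_3 − P_2) = (8, 4).
Cross-multiplying the components: (r − (-11))·(4) = (3)·(8).
Solving gives r = -5.

-5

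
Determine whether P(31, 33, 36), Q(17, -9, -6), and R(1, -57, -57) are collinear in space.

No

PQ = (-14, -42, -42), PR = (-30, -90, -93).
Comparing components 2 and 3: (-42)(-93) − (-42)(-90) = 126 ≠ 0, so PQ and PR are not parallel and the points are not collinear.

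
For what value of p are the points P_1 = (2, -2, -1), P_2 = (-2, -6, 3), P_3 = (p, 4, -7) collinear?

8

Collinearity requires P_1P_2 × P_1P_3 = 0; each component is linear in p.
The y-component gives (4)p + (-32) = 0, so p = 8.
The remaining components then also vanish.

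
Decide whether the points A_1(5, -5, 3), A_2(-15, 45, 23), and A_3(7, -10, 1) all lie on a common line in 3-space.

Yes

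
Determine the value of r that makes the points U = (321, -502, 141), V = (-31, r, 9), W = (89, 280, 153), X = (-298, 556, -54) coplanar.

Normal to plane UWX: n = (-165186, -52668, 238602); plane equation n·P = 7057512.
Requiring n·V = 7057512: (-52668)r + (7268184) = 7057512.
So r = 4.

4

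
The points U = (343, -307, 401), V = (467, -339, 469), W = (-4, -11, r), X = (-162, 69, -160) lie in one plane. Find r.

Normal to plane UVX: n = (-7616, 35224, 30464); plane equation n·P = -1209992.
Requiring n·W = -1209992: (30464)r + (-357000) = -1209992.
So r = -28.

-28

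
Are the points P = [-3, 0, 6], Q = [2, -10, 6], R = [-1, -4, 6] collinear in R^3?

PQ = (5, -10, 0), PR = (2, -4, 0).
PQ × PR = (0, 0, 0).
The cross product vanishes, so the three points are collinear.

Yes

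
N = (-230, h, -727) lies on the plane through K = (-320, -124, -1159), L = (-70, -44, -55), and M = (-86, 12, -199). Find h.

A normal to the plane is n = KL × KM = (-73344, 18336, 15280).
N lies in the plane iff n · KN = 0.
This gives (18336)h + (2273664) = 0, so h = -124.

-124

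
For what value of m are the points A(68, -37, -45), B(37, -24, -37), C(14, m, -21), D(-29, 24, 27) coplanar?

-10

Normal to plane ABD: n = (448, 1456, -630); plane equation n·P = 4942.
Requiring n·C = 4942: (1456)m + (19502) = 4942.
So m = -10.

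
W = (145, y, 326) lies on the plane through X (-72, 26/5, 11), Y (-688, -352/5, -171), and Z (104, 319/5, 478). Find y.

The plane through X, Y, Z has equation −24640x + 255640y − 22792z = 2852696.
Substituting W: (255640)y + (-11002992) = 2852696, so y = 271/5.

271/5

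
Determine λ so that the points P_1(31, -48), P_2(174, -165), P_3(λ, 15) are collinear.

-46

The three points are collinear iff det[P_1P_2; P_1P_3] = 0.
This determinant is linear in λ: (117)λ + (5382) = 0, so λ = -46.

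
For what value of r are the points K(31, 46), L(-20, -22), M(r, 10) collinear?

Collinearity: (M − K) must be parallel to (L − K) = (-51, -68).
Cross-multiplying the components: (r − 31)·(-68) = (-36)·(-51).
Solving gives r = 4.

4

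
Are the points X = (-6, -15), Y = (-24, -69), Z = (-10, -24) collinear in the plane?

No

XY = (-18, -54), XZ = (-4, -9).
If collinear, XZ would be a scalar multiple of XY. But (-18)·(-9) ≠ (-54)·(-4) (difference -54), so they are not parallel; the points are not collinear.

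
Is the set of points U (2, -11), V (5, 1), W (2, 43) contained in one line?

No

UV = (3, 12), UW = (0, 54).
If collinear, UW would be a scalar multiple of UV. But (3)·(54) ≠ (12)·(0) (difference 162), so they are not parallel; the points are not collinear.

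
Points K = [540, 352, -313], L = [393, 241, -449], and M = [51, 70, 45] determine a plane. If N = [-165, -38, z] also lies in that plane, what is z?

357

The plane through K, L, M has equation −78090x + 119130y − 12825z = 3779385.
Substituting N: (-12825)z + (8357910) = 3779385, so z = 357.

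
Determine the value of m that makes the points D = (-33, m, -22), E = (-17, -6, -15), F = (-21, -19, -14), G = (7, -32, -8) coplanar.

Coplanarity ⇔ det[DE; DF; DG] = 0.
Expanding, this is linear in m: (-52)m + (1560) = 0.
So m = 30.

30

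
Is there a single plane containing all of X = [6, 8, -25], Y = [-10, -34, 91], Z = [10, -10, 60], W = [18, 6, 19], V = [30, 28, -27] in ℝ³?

No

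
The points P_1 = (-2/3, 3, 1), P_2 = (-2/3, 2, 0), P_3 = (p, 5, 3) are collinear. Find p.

Collinearity requires P_1P_2 × P_1P_3 = 0; each component is linear in p.
The y-component gives (-1)p + (-2/3) = 0, so p = -2/3.
The remaining components then also vanish.

-2/3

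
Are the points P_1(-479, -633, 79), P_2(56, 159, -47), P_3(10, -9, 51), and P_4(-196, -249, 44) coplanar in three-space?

The four points are coplanar iff the 3×3 determinant with rows P_1P_2, P_1P_3, P_1P_4 is zero.
Rows: (535, 792, -126), (489, 624, -28), (283, 384, -35).
Expanding along the first row: (535)(-11088) − (792)(-9191) + (-126)(11184) = -61992.
Nonzero ⇒ not coplanar.

No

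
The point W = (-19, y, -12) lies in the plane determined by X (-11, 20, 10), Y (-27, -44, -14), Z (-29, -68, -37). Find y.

A normal to the plane is n = XY × XZ = (896, -320, 256).
W lies in the plane iff n · XW = 0.
This gives (-320)y + (-6400) = 0, so y = -20.

-20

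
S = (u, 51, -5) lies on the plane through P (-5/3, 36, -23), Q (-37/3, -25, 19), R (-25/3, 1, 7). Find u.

A normal to the plane is n = PQ × PR = (-360, 40, -100/3).
S lies in the plane iff n · PS = 0.
This gives (-360)u + (-600) = 0, so u = -5/3.

-5/3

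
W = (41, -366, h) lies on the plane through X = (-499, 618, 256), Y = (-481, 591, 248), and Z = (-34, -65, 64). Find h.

Coplanarity requires XY · (XZ × XW) = 0.
XY = (18, -27, -8), XZ = (465, -683, -192); the triple product is linear in h with coefficient 261 and constant term 41760.
Setting it to zero: h = -160.

-160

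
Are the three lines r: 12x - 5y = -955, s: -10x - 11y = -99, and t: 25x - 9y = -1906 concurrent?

Yes

Intersecting r and s: solving the 2×2 system gives (x, y) = (-55, 59).
Substitute into t: (25)(-55) + (-9)(59) = -1906.
This equals -1906, so (-55, 59) lies on all three lines and they are concurrent.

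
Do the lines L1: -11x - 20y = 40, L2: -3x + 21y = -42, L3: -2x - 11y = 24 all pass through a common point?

No

Intersecting L1 and L2: solving the 2×2 system gives (x, y) = (0, -2).
Substitute into L3: (-2)(0) + (-11)(-2) = 22.
But L3 requires 24 ≠ 22, so the three lines have no common point.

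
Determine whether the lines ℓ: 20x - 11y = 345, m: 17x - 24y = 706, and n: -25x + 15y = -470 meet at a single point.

No

Lines aᵢx + bᵢy = cᵢ with pairwise distinct directions are concurrent exactly when det[aᵢ bᵢ cᵢ] = 0.
Here the determinant is 1035.
Nonzero, so no common point exists.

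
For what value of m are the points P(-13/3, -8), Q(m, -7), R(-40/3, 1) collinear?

The three points are collinear iff det[PQ; PR] = 0.
This determinant is linear in m: (9)m + (48) = 0, so m = -16/3.

-16/3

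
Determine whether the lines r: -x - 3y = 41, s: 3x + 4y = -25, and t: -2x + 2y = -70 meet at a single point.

Intersecting r and s: solving the 2×2 system gives (x, y) = (89/5, -98/5).
Substitute into t: (-2)(89/5) + (2)(-98/5) = -374/5.
But t requires -70 ≠ -374/5, so the three lines have no common point.

No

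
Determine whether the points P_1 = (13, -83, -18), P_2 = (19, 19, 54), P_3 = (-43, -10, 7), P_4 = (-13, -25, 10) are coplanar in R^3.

The four points are coplanar iff the 3×3 determinant with rows P_1P_2, P_1P_3, P_1P_4 is zero.
Rows: (6, 102, 72), (-56, 73, 25), (-26, 58, 28).
Expanding along the first row: (6)(594) − (102)(-918) + (72)(-1350) = 0.
Zero determinant ⇒ coplanar.

Yes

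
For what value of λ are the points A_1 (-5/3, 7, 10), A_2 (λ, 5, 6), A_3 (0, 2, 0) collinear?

-1

Collinearity requires A_1A_2 × A_1A_3 = 0; each component is linear in λ.
The y-component gives (10)λ + (10) = 0, so λ = -1.
The remaining components then also vanish.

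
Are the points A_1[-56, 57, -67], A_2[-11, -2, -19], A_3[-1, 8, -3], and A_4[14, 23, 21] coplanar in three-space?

The four points are coplanar iff the 3×3 determinant with rows A_1A_2, A_1A_3, A_1A_4 is zero.
Rows: (45, -59, 48), (55, -49, 64), (70, -34, 88).
Expanding along the first row: (45)(-2136) − (-59)(360) + (48)(1560) = 0.
Zero determinant ⇒ coplanar.

Yes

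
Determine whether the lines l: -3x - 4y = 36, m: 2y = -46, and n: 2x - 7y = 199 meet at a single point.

Intersecting l and m: solving the 2×2 system gives (x, y) = (56/3, -23).
Substitute into n: (2)(56/3) + (-7)(-23) = 595/3.
But n requires 199 ≠ 595/3, so the three lines have no common point.

No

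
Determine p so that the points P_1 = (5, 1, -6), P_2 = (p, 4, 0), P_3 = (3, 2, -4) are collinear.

-1

Direction P_1P_3 = (-2, 1, 2). From the y-coordinate of P_2, the parameter along the line is τ = (4 − 1)/1 = 3.
Then p = 5 + 3·(-2) = -1.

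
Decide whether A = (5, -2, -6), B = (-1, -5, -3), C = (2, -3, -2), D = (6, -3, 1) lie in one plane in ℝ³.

No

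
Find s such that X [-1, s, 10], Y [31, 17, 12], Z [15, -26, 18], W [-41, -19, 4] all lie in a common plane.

-6

Coplanarity ⇔ det[XY; XZ; XW] = 0.
Expanding, this is linear in s: (560)s + (3360) = 0.
So s = -6.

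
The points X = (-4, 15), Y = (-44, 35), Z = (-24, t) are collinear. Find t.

Collinearity: (Z − X) must be parallel to (Y − X) = (-40, 20).
Cross-multiplying the components: (t − 15)·(-40) = (-20)·(20).
Solving gives t = 25.

25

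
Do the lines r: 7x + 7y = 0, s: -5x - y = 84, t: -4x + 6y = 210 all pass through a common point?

Yes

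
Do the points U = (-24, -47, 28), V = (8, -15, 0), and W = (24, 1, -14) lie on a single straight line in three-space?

UV = (32, 32, -28), UW = (48, 48, -42).
UV × UW = (0, 0, 0).
The cross product vanishes, so the three points are collinear.

Yes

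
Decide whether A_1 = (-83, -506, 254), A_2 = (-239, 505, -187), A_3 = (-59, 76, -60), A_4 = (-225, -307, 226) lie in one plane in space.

Yes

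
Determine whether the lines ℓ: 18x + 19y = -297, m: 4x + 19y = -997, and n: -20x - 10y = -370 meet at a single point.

Yes

Lines aᵢx + bᵢy = cᵢ with pairwise distinct directions are concurrent exactly when det[aᵢ bᵢ cᵢ] = 0.
Here the determinant is 0.
It vanishes, so the lines are concurrent at (50, -63).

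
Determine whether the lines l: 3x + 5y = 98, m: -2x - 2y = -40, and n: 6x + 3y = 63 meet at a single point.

Lines aᵢx + bᵢy = cᵢ with pairwise distinct directions are concurrent exactly when det[aᵢ bᵢ cᵢ] = 0.
Here the determinant is 0.
It vanishes, so the lines are concurrent at (1, 19).

Yes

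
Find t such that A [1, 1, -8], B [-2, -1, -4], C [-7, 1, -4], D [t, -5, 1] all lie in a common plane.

-2

The points are coplanar iff AB · (AC × AD) = 0.
Expanding, this is linear in t: (-8)t + (-16) = 0.
So t = -2.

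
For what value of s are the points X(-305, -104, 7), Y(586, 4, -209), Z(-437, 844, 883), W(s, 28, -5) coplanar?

61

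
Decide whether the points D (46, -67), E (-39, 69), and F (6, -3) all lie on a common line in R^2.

DE = (-85, 136), DF = (-40, 64).
Checking proportionality: DF = 8/17·DE, so the vectors are parallel and the points are collinear.

Yes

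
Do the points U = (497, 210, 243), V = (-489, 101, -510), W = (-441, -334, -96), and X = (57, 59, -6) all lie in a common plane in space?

No

With U as base: UV = (-986, -109, -753), UW = (-938, -544, -339), UX = (-440, -151, -249).
UW × UX = (84267, -84402, -97722).
UV · (UW × UX) = -302778.
Since -302778 ≠ 0, the four points are not coplanar.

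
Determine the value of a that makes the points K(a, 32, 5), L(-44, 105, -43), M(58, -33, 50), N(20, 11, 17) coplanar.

8

Coplanarity ⇔ det[KL; KM; KN] = 0.
Expanding, this is linear in a: (-462)a + (3696) = 0.
So a = 8.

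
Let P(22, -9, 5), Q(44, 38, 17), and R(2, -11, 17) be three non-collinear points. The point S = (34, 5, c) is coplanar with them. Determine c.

A normal to the plane is n = PQ × PR = (588, -504, 896).
S lies in the plane iff n · PS = 0.
This gives (896)c + (-4480) = 0, so c = 5.

5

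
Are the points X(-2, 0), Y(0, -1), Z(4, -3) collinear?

XY = (2, -1), XZ = (6, -3).
Checking proportionality: XZ = 3·XY, so the vectors are parallel and the points are collinear.

Yes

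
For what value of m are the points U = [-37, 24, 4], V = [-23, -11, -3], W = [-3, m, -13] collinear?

Collinearity requires UV × UW = 0; each component is linear in m.
The x-component gives (7)m + (427) = 0, so m = -61.
The remaining components then also vanish.

-61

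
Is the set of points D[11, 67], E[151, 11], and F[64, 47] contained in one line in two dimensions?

No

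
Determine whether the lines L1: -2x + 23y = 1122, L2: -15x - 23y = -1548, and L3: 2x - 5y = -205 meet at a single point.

Lines aᵢx + bᵢy = cᵢ with pairwise distinct directions are concurrent exactly when det[aᵢ bᵢ cᵢ] = 0.
Here the determinant is -121.
Nonzero, so no common point exists.

No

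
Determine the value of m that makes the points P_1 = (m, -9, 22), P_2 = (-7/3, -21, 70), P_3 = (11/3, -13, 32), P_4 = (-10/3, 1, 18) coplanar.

11/3

Coplanarity ⇔ det[P_1P_2; P_1P_3; P_1P_4] = 0.
Expanding, this is linear in m: (-420)m + (1540) = 0.
So m = 11/3.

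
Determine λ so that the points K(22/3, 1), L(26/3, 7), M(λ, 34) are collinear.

44/3

The three points are collinear iff det[KL; KM] = 0.
This determinant is linear in λ: (-6)λ + (88) = 0, so λ = 44/3.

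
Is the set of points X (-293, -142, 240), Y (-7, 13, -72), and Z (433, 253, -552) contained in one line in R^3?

XY = (286, 155, -312), XZ = (726, 395, -792).
Comparing components 2 and 3: (155)(-792) − (-312)(395) = 480 ≠ 0, so XY and XZ are not parallel and the points are not collinear.

No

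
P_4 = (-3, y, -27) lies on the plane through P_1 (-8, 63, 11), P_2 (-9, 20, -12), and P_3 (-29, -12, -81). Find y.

-46

The plane through P_1, P_2, P_3 has equation 2231x + 391y − 828z = -2323.
Substituting P_4: (391)y + (15663) = -2323, so y = -46.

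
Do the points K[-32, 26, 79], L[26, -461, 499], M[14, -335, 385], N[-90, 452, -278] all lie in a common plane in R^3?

No

The four points are coplanar iff the 3×3 determinant with rows KL, KM, KN is zero.
Rows: (58, -487, 420), (46, -361, 306), (-58, 426, -357).
Expanding along the first row: (58)(-1479) − (-487)(1326) + (420)(-1342) = -3660.
Nonzero ⇒ not coplanar.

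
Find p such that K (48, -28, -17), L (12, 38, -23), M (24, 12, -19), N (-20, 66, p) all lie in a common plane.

Coplanarity ⇔ det[KL; KM; KN] = 0.
Expanding, this is linear in p: (144)p + (1872) = 0.
So p = -13.

-13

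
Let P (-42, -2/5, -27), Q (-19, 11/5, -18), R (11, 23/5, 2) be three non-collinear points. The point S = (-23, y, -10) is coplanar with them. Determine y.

3/5

A normal to the plane is n = PQ × PR = (152/5, -190, -114/5).
S lies in the plane iff n · PS = 0.
This gives (-190)y + (114) = 0, so y = 3/5.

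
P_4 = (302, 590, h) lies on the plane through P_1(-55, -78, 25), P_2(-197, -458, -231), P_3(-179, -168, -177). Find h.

A normal to the plane is n = P_1P_2 × P_1P_3 = (53720, 3060, -34340).
P_4 lies in the plane iff n · P_1P_4 = 0.
This gives (-34340)h + (22080620) = 0, so h = 643.

643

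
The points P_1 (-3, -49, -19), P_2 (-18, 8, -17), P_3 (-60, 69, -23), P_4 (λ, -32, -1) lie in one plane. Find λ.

48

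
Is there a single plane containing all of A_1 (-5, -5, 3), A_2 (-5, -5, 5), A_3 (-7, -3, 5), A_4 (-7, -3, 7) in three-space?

With A_1 as base: A_1A_2 = (0, 0, 2), A_1A_3 = (-2, 2, 2), A_1A_4 = (-2, 2, 4).
A_1A_3 × A_1A_4 = (4, 4, 0).
A_1A_2 · (A_1A_3 × A_1A_4) = 0.
The scalar triple product vanishes, so the four points are coplanar.

Yes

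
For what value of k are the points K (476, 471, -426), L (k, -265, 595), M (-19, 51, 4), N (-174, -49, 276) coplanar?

-450

Normal to plane KMN: n = (-71240, 67990, -15600); plane equation n·P = 4758650.
Requiring n·L = 4758650: (-71240)k + (-27299350) = 4758650.
So k = -450.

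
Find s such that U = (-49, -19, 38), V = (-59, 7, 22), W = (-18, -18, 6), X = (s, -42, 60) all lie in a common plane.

-48

Normal to plane UVW: n = (-816, -816, -816); plane equation n·P = 24480.
Requiring n·X = 24480: (-816)s + (-14688) = 24480.
So s = -48.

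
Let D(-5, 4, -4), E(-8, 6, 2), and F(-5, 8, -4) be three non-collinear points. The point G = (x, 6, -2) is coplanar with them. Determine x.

The plane through D, E, F has equation −24x − 12z = 168.
Substituting G: (-24)x + (24) = 168, so x = -6.

-6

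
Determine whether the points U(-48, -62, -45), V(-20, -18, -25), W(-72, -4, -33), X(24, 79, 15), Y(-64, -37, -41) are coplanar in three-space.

No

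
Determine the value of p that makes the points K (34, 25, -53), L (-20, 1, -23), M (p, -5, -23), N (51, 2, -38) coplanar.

4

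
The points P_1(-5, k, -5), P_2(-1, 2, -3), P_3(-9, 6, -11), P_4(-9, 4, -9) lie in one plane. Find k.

Coplanarity ⇔ det[P_1P_2; P_1P_3; P_1P_4] = 0.
Expanding, this is linear in k: (-16)k + (32) = 0.
So k = 2.

2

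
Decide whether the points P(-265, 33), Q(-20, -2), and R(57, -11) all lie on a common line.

PQ = (245, -35), PR = (322, -44).
Twice the signed area of △PQR is (245)(-44) − (-35)(322) = 490.
The area is nonzero, so the three points are not collinear.

No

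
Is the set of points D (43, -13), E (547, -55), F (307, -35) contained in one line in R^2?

Yes

DE = (504, -42), DF = (264, -22).
Checking proportionality: DF = 11/21·DE, so the vectors are parallel and the points are collinear.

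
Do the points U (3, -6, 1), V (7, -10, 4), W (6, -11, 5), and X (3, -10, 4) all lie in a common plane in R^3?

No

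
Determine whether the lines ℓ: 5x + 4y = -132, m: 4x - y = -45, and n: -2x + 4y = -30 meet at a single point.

Intersecting ℓ and m: solving the 2×2 system gives (x, y) = (-104/7, -101/7).
Substitute into n: (-2)(-104/7) + (4)(-101/7) = -28.
But n requires -30 ≠ -28, so the three lines have no common point.

No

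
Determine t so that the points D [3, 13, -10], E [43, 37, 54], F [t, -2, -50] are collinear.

-22

Direction DE = (40, 24, 64). From the y-coordinate of F, the parameter along the line is τ = (-2 − 13)/24 = -5/8.
Then t = 3 + (-5/8)·(40) = -22.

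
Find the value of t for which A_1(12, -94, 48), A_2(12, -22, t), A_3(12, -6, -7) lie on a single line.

Direction A_1A_3 = (0, 88, -55). From the y-coordinate of A_2, the parameter along the line is τ = (-22 − (-94))/88 = 9/11.
Then t = 48 + 9/11·(-55) = 3.

3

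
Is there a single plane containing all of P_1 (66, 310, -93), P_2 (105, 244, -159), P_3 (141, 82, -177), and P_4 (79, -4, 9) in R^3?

With P_1 as base: P_1P_2 = (39, -66, -66), P_1P_3 = (75, -228, -84), P_1P_4 = (13, -314, 102).
P_1P_3 × P_1P_4 = (-49632, -8742, -20586).
P_1P_2 · (P_1P_3 × P_1P_4) = 0.
The scalar triple product vanishes, so the four points are coplanar.

Yes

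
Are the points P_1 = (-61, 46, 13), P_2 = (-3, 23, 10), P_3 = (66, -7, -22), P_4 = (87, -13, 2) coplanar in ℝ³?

Yes

With P_1 as base: P_1P_2 = (58, -23, -3), P_1P_3 = (127, -53, -35), P_1P_4 = (148, -59, -11).
P_1P_3 × P_1P_4 = (-1482, -3783, 351).
P_1P_2 · (P_1P_3 × P_1P_4) = 0.
The scalar triple product vanishes, so the four points are coplanar.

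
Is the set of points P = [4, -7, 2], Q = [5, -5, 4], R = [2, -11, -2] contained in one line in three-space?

Yes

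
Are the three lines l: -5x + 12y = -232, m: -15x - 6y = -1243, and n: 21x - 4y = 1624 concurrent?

No

Intersecting l and m: solving the 2×2 system gives (x, y) = (2718/35, 547/42).
Substitute into n: (21)(2718/35) + (-4)(547/42) = 165764/105.
But n requires 1624 ≠ 165764/105, so the three lines have no common point.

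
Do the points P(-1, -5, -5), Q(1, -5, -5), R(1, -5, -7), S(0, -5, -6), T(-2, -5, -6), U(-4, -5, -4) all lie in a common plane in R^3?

The plane through P, Q, R has normal n = PQ × PR = (0, 4, 0) and equation n·X = -20.
Checking the remaining points: n·S = -20, n·T = -20, n·U = -20.
All equal -20, so all 6 points lie in one plane.

Yes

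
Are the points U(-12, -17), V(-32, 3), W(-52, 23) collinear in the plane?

Yes

UV = (-20, 20), UW = (-40, 40).
Twice the signed area of △UVW is (-20)(40) − (20)(-40) = 0.
The triangle is degenerate (zero area), so the points are collinear.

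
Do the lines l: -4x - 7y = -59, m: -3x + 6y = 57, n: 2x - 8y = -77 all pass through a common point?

No

Intersecting l and m: solving the 2×2 system gives (x, y) = (-1, 9).
Substitute into n: (2)(-1) + (-8)(9) = -74.
But n requires -77 ≠ -74, so the three lines have no common point.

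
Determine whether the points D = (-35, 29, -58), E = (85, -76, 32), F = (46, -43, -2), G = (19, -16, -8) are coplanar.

Yes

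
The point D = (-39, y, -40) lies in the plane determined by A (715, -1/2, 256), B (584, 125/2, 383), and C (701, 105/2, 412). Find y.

The plane through A, B, C has equation 3097x + 18658y − 6061z = 653410.
Substituting D: (18658)y + (121657) = 653410, so y = 57/2.

57/2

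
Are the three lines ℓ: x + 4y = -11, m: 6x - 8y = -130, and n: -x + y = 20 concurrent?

Intersecting ℓ and m: solving the 2×2 system gives (x, y) = (-19, 2).
Substitute into n: (-1)(-19) + (1)(2) = 21.
But n requires 20 ≠ 21, so the three lines have no common point.

No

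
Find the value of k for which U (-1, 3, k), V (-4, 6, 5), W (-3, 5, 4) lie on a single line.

2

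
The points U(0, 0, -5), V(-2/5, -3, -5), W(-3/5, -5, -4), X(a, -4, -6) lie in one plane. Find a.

Normal to plane UVW: n = (-3, 2/5, 1/5); plane equation n·P = -1.
Requiring n·X = -1: (-3)a + (-14/5) = -1.
So a = -3/5.

-3/5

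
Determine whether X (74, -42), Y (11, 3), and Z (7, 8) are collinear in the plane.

No

XY = (-63, 45), XZ = (-67, 50).
If collinear, XZ would be a scalar multiple of XY. But (-63)·(50) ≠ (45)·(-67) (difference -135), so they are not parallel; the points are not collinear.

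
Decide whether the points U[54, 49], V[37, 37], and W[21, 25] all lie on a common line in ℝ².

UV = (-17, -12), UW = (-33, -24).
Twice the signed area of △UVW is (-17)(-24) − (-12)(-33) = 12.
The area is nonzero, so the three points are not collinear.

No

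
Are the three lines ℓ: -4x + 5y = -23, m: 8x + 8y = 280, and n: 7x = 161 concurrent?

No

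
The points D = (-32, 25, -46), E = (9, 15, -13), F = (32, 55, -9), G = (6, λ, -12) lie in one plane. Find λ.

Coplanarity ⇔ det[DE; DF; DG] = 0.
Expanding, this is linear in λ: (595)λ + (-2975) = 0.
So λ = 5.

5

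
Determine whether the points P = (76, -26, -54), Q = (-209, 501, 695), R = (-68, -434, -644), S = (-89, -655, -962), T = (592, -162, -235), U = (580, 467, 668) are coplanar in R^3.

No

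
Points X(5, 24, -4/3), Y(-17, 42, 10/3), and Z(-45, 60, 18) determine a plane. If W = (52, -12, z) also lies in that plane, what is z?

-47/3

Coplanarity requires XY · (XZ × XW) = 0.
XY = (-22, 18, 14/3), XZ = (-50, 36, 58/3); the triple product is linear in z with coefficient 108 and constant term 1692.
Setting it to zero: z = -47/3.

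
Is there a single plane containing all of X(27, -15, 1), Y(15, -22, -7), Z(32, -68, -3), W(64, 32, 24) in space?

No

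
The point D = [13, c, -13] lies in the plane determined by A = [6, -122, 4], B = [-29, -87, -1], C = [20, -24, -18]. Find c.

A normal to the plane is n = AB × AC = (-280, -840, -3920).
D lies in the plane iff n · AD = 0.
This gives (-840)c + (-37800) = 0, so c = -45.

-45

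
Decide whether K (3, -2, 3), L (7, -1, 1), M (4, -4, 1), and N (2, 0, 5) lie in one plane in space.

A normal to the plane through K, L, M is n = KL × KM = (-6, 6, -9).
The plane has equation n·P = -57. For N: n·N = -57.
Equal, so N lies in the plane and all four are coplanar.

Yes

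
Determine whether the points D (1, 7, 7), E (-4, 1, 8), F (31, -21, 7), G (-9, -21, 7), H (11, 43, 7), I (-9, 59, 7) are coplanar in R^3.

No

The plane through D, E, F has normal n = DE × DF = (28, 30, 320) and equation n·P = 2478.
Checking the remaining points: n·G = 1358, n·H = 3838, n·I = 3758.
Since n·G = 1358 ≠ 2478, G is off the plane and the points are not all coplanar.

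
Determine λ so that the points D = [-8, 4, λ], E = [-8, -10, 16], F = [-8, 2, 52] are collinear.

58

Direction EF = (0, 12, 36). From the y-coordinate of D, the parameter along the line is τ = (4 − (-10))/12 = 7/6.
Then λ = 16 + 7/6·(36) = 58.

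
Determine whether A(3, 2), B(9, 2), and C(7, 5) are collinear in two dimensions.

AB = (6, 0), AC = (4, 3).
If collinear, AC would be a scalar multiple of AB. But (6)·(3) ≠ (0)·(4) (difference 18), so they are not parallel; the points are not collinear.

No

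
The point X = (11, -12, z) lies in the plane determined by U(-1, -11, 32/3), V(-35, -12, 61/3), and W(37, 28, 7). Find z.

The plane through U, V, W has equation −(1120/3)x + (728/3)y − 1288z = -48104/3.
Substituting X: (-1288)z + (-21056/3) = -48104/3, so z = 7.

7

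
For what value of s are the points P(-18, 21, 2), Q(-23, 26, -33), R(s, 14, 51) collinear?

-11

Direction PQ = (-5, 5, -35). From the y-coordinate of R, the parameter along the line is τ = (14 − 21)/5 = -7/5.
Then s = (-18) + (-7/5)·(-5) = -11.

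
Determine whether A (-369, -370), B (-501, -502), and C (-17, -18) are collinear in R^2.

AB = (-132, -132), AC = (352, 352).
Checking proportionality: AC = -8/3·AB, so the vectors are parallel and the points are collinear.

Yes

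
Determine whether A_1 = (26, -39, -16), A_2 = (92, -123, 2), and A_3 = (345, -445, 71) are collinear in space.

Yes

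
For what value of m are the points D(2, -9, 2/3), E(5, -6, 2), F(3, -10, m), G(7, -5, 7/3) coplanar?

0

Normal to plane DEG: n = (-1/3, 5/3, -3); plane equation n·P = -53/3.
Requiring n·F = -53/3: (-3)m + (-53/3) = -53/3.
So m = 0.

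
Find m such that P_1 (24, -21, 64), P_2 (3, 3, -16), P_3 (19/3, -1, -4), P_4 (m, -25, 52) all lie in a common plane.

73/3

Normal to plane P_1P_2P_3: n = (-32, -44/3, 4); plane equation n·P = -204.
Requiring n·P_4 = -204: (-32)m + (1724/3) = -204.
So m = 73/3.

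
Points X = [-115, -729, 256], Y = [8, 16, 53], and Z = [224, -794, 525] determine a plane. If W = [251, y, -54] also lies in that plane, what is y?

736

Coplanarity requires XY · (XZ × XW) = 0.
XY = (123, 745, -203), XZ = (339, -65, 269); the triple product is linear in y with coefficient -101904 and constant term 75001344.
Setting it to zero: y = 736.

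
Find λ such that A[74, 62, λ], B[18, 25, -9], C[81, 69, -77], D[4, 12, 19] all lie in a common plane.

The points are coplanar iff AB · (AC × AD) = 0.
Expanding, this is linear in λ: (203)λ + (12383) = 0.
So λ = -61.

-61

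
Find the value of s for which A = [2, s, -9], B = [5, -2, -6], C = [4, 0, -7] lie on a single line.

Direction BC = (-1, 2, -1). From the x-coordinate of A, the parameter along the line is τ = (2 − 5)/(-1) = 3.
Then s = (-2) + 3·(2) = 4.

4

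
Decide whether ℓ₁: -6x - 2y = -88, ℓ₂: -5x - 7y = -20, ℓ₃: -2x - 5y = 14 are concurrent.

Yes

The three lines meet at one point iff the augmented coefficient matrix [aᵢ bᵢ cᵢ] has rank < 3, i.e. its determinant vanishes.
Here the determinant is 0.
It vanishes, so the lines are concurrent at (18, -10).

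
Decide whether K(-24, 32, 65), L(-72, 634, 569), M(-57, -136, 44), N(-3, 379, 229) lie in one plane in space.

No

With K as base: KL = (-48, 602, 504), KM = (-33, -168, -21), KN = (21, 347, 164).
KM × KN = (-20265, 4971, -7923).
KL · (KM × KN) = -27930.
Since -27930 ≠ 0, the four points are not coplanar.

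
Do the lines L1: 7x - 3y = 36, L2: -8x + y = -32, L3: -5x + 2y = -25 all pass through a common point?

No

The three lines meet at one point iff the augmented coefficient matrix [aᵢ bᵢ cᵢ] has rank < 3, i.e. its determinant vanishes.
Here the determinant is -3.
Nonzero, so no common point exists.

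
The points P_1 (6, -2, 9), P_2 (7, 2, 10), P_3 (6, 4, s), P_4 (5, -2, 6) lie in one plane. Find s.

6

Normal to plane P_1P_2P_4: n = (-12, 2, 4); plane equation n·P = -40.
Requiring n·P_3 = -40: (4)s + (-64) = -40.
So s = 6.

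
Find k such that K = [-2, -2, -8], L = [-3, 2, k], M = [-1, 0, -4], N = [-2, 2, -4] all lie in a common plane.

-6

Normal to plane KMN: n = (-8, -4, 4); plane equation n·P = -8.
Requiring n·L = -8: (4)k + (16) = -8.
So k = -6.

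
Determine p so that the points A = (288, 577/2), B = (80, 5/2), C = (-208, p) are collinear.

-787/2

Collinearity: (C − A) must be parallel to (B − A) = (-208, -286).
Cross-multiplying the components: (p − 577/2)·(-208) = (-496)·(-286).
Solving gives p = -787/2.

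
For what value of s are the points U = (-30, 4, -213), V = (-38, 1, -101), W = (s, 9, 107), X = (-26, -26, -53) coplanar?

-61

The points are coplanar iff UV · (UW × UX) = 0.
Expanding, this is linear in s: (-2880)s + (-175680) = 0.
So s = -61.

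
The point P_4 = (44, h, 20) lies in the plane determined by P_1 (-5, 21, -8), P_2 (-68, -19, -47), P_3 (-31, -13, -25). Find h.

7

A normal to the plane is n = P_1P_2 × P_1P_3 = (-646, -57, 1102).
P_4 lies in the plane iff n · P_1P_4 = 0.
This gives (-57)h + (399) = 0, so h = 7.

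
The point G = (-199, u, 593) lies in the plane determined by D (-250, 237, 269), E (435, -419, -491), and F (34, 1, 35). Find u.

357

The plane through D, E, F has equation −25856x − 55550y + 24644z = -72114.
Substituting G: (-55550)u + (19759236) = -72114, so u = 357.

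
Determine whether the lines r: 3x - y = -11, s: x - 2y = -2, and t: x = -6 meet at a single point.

Intersecting r and s: solving the 2×2 system gives (x, y) = (-4, -1).
Substitute into t: (1)(-4) + (0)(-1) = -4.
But t requires -6 ≠ -4, so the three lines have no common point.

No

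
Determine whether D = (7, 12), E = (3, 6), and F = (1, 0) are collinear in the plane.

No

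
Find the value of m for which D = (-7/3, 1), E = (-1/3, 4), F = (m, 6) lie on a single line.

1

The three points are collinear iff det[DE; DF] = 0.
This determinant is linear in m: (-3)m + (3) = 0, so m = 1.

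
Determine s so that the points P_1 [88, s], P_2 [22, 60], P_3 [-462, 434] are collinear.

9

Collinearity: (P_1 − P_2) must be parallel to (P_3 − P_2) = (-484, 374).
Cross-multiplying the components: (s − 60)·(-484) = (66)·(374).
Solving gives s = 9.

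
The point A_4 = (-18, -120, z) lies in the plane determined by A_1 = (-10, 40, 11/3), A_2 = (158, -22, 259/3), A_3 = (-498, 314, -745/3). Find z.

The plane through A_1, A_2, A_3 has equation −(21080/3)x + (5984/3)y + 15776z = 623696/3.
Substituting A_4: (15776)z + (-112880) = 623696/3, so z = 61/3.

61/3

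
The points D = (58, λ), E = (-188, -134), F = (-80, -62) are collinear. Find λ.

30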